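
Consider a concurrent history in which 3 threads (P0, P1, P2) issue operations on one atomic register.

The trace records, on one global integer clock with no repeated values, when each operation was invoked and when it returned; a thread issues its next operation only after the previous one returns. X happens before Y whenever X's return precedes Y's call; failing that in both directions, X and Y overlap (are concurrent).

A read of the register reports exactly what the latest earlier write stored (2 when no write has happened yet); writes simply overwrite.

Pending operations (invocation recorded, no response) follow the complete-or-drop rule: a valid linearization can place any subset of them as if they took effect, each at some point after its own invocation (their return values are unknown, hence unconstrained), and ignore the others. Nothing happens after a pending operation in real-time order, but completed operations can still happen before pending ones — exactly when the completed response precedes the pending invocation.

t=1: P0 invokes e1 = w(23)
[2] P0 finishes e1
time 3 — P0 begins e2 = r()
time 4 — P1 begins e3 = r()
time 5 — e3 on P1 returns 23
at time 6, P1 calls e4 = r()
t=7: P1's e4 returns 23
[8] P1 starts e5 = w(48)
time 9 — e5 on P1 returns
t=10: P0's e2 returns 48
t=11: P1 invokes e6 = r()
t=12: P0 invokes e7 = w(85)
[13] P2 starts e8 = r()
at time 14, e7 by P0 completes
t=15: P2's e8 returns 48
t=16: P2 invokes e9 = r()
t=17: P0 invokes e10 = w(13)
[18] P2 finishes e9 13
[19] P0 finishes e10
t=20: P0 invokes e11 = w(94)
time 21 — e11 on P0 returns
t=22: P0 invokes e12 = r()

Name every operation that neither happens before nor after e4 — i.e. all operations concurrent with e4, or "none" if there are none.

overlap test against e4 [6,7]: concurrent iff the interval meets 6..7
e1 [1,2]: before
e2 [3,10]: concurrent
e3 [4,5]: before
e5 [8,9]: after
e6 [11,…): after
e7 [12,14]: after
e8 [13,15]: after
e9 [16,18]: after
e10 [17,19]: after
e11 [20,21]: after
e12 [22,…): after

e2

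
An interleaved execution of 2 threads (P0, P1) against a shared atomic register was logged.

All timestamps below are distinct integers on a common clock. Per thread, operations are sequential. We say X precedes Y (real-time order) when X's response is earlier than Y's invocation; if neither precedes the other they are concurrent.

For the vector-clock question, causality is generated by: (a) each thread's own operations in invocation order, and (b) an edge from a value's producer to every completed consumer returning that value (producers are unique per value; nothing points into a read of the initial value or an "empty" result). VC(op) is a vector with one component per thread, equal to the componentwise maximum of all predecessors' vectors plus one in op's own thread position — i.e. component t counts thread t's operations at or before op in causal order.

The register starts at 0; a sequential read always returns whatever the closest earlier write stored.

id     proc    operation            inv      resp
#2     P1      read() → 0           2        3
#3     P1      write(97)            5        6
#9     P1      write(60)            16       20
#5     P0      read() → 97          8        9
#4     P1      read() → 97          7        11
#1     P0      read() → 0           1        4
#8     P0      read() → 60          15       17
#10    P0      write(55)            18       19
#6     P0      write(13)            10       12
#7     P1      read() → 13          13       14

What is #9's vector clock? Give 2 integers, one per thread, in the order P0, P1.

(3, 5)

root op #2, invoked 2: fresh clock plus P1's own tick → (0, 1)
root op #1, invoked 1: fresh clock plus P0's own tick → (1, 0)
from VC(#2)=(0, 1), #3 (invoked 5) maxes components and bumps P1 → (0, 2)
from VC(#3)=(0, 2), #4 (invoked 7) maxes components and bumps P1 → (0, 3)
from VC(#1)=(1, 0), VC(#3)=(0, 2), #5 (invoked 8) maxes components and bumps P0 → (2, 2)
from VC(#5)=(2, 2), #6 (invoked 10) maxes components and bumps P0 → (3, 2)
from VC(#4)=(0, 3), VC(#6)=(3, 2), #7 (invoked 13) maxes components and bumps P1 → (3, 4)
from VC(#7)=(3, 4), #9 (invoked 16) maxes components and bumps P1 → (3, 5)
from VC(#6)=(3, 2), VC(#9)=(3, 5), #8 (invoked 15) maxes components and bumps P0 → (4, 5)
from VC(#8)=(4, 5), #10 (invoked 18) maxes components and bumps P0 → (5, 5)
target: VC(#9) = (3, 5)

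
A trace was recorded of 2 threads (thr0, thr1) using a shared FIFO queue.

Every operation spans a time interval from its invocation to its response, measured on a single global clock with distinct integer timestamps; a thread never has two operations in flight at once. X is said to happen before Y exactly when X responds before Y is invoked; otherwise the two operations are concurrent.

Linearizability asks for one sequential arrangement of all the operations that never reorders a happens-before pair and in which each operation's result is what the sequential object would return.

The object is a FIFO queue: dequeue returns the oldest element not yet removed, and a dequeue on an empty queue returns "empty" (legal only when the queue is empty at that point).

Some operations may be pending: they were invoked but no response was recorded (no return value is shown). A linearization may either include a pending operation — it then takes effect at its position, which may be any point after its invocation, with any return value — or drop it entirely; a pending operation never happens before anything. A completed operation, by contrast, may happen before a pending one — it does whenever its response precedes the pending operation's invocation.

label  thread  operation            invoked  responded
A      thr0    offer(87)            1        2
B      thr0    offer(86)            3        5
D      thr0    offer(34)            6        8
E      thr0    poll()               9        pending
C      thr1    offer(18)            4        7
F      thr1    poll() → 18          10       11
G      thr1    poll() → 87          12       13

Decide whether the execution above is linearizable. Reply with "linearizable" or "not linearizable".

not linearizable

cut after 12 events: linearizable; cut after 13 events (G responds, time 13): not linearizable
6 completed operations, 3 real-time-consistent orders — every FIFO queue replay fails
no escape via the 1 pending operation (E): every completion choice fails
e.g. A, B, C, D, F, G (pending dropped): illegal at step 5, since F poll() → 18 cannot apply there
e.g. A, B, D, C, F, G (pending dropped): illegal at step 5, since F poll() → 18 cannot apply there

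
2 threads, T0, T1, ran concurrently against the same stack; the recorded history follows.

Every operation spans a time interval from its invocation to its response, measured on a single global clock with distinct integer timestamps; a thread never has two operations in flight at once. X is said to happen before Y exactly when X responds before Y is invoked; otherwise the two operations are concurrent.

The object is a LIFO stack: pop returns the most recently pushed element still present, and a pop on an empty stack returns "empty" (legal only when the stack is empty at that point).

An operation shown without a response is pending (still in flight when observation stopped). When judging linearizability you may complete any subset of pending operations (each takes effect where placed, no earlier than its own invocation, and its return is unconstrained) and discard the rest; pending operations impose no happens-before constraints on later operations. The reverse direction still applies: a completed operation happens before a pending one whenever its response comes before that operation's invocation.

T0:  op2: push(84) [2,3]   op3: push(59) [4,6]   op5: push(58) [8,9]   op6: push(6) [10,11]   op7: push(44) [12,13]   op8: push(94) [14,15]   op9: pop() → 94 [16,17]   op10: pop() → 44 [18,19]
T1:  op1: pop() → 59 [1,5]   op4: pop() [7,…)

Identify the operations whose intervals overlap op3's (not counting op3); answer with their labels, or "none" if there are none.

op3 runs from 4 to 6; window-overlapping ops are concurrent
op1 [1,5]: concurrent
op2 [2,3]: before
op4 [7,…): after
op5 [8,9]: after
op6 [10,11]: after
op7 [12,13]: after
op8 [14,15]: after
op9 [16,17]: after
op10 [18,19]: after

op1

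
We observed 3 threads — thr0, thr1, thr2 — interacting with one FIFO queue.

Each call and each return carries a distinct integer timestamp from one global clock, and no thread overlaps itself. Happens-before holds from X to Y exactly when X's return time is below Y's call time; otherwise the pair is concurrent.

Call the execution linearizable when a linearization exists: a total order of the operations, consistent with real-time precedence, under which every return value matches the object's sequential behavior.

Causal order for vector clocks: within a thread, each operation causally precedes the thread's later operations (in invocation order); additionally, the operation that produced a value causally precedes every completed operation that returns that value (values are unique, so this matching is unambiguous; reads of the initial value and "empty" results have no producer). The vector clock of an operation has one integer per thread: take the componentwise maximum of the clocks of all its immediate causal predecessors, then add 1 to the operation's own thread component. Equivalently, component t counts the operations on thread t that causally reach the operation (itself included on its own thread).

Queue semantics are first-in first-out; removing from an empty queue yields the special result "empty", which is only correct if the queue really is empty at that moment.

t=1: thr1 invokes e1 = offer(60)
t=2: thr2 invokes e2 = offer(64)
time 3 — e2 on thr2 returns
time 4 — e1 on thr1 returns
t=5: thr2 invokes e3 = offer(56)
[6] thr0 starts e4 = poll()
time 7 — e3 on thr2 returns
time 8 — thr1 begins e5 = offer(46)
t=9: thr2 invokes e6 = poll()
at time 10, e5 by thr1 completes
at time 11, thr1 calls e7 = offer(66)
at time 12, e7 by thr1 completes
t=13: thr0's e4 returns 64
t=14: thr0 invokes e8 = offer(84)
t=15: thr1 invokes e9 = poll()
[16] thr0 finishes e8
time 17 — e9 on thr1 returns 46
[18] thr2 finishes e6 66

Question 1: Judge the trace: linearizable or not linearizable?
not linearizable

the violation lands at event 17, e9's response at time 17: events 1..16 linearize, events 1..17 do not
checked exhaustively: 16 real-time-consistent orders of 8 completed operations, zero legal FIFO queue replays
include/drop combinations of the 1 pending operation (e6) were all tried; none helps
take e1, e2, e3, e4, e5, e7, e8, e9 (pending dropped): step 4 already fails, because e4 poll() → 64 cannot occur there
take e1, e2, e3, e4, e5, e7, e9, e8 (pending dropped): step 4 already fails, because e4 poll() → 64 cannot occur there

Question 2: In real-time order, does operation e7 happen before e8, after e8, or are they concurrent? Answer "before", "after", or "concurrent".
before

e7 spans [11,12], e8 spans [14,16]
resp(e7)=12 < inv(e8)=14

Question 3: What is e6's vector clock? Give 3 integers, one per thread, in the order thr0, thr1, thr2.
(0, 3, 3)

e2, invoked 2, has no incoming edges; only thr2's bump applies → (0, 0, 1)
e1, invoked 1, has no incoming edges; only thr1's bump applies → (0, 1, 0)
e3 (invocation 5): componentwise max over VC(e2)=(0, 0, 1), +1 at thr2, giving (0, 0, 2)
e5 (invocation 8): componentwise max over VC(e1)=(0, 1, 0), +1 at thr1, giving (0, 2, 0)
e4 (invocation 6): componentwise max over VC(e2)=(0, 0, 1), +1 at thr0, giving (1, 0, 1)
e7 (invocation 11): componentwise max over VC(e5)=(0, 2, 0), +1 at thr1, giving (0, 3, 0)
e8 (invocation 14): componentwise max over VC(e4)=(1, 0, 1), +1 at thr0, giving (2, 0, 1)
e9 (invocation 15): componentwise max over VC(e5)=(0, 2, 0), VC(e7)=(0, 3, 0), +1 at thr1, giving (0, 4, 0)
e6 (invocation 9): componentwise max over VC(e3)=(0, 0, 2), VC(e7)=(0, 3, 0), +1 at thr2, giving (0, 3, 3)
target: VC(e6) = (0, 3, 3)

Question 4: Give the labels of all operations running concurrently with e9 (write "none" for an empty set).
e6, e8

overlap test against e9 [15,17]: concurrent iff the interval meets 15..17
e1 [1,4]: before
e2 [2,3]: before
e3 [5,7]: before
e4 [6,13]: before
e5 [8,10]: before
e6 [9,18]: concurrent
e7 [11,12]: before
e8 [14,16]: concurrent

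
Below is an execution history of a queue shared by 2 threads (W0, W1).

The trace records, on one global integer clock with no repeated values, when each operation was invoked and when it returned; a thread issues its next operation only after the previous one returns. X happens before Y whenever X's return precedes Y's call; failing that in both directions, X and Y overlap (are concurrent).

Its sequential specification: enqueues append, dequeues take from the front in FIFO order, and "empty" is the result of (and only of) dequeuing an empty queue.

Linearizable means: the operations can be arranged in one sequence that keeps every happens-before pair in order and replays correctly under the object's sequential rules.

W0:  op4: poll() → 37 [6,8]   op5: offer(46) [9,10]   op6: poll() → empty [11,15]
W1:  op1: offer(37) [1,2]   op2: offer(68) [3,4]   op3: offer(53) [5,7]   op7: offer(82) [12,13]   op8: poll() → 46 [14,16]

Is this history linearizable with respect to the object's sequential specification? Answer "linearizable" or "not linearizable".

not linearizable

already the first 15 events (up to op6's response at time 15) admit no linearization; the first 14 still do
7 completed operations, 4 real-time-consistent orders — every queue replay fails
including or dropping the 1 pending operation (op8) in any combination fails
take op1, op2, op3, op4, op5, op6, op7 (pending dropped): step 6 already fails, because op6 poll() → empty cannot occur there
take op1, op2, op3, op4, op5, op7, op6 (pending dropped): step 7 already fails, because op6 poll() → empty cannot occur there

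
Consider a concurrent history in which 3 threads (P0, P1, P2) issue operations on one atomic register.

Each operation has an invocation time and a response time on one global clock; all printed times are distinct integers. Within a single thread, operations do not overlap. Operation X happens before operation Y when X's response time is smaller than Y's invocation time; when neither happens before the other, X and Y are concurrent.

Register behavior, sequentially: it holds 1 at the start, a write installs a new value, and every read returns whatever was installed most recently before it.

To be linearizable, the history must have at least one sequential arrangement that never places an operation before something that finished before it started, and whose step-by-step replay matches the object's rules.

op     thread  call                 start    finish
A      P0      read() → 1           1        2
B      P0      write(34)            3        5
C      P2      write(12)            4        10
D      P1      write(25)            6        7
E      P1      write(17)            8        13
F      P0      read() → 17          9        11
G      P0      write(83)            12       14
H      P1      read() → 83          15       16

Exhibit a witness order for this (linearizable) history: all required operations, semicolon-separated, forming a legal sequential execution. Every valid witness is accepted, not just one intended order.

A; B; C; D; E; F; G; H

step 1: A read() → 1 — value 1
step 2: B write(34) — value 34
step 3: C write(12) — value 12
step 4: D write(25) — value 25
step 5: E write(17) — value 17
step 6: F read() → 17 — value 17
step 7: G write(83) — value 83
step 8: H read() → 83 — value 83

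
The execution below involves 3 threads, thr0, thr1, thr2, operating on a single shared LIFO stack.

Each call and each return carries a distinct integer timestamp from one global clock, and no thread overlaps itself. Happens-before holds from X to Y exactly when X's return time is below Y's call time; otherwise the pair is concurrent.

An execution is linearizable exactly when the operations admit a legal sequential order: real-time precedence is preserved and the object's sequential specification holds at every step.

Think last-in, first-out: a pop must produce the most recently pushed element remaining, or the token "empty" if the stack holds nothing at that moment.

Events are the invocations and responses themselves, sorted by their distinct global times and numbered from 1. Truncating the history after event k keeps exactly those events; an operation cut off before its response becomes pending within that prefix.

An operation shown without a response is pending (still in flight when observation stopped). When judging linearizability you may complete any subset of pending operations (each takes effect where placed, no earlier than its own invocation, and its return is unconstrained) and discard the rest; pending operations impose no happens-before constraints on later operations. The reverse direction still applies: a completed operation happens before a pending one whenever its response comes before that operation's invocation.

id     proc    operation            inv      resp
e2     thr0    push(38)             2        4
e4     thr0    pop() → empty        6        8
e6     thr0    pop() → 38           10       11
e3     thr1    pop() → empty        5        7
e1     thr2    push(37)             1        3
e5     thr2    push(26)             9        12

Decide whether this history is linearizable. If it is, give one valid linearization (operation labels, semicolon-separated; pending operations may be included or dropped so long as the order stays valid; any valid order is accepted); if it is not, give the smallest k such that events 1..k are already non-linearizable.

not linearizable — minimal violating prefix: 7 events

through event 6 a valid linearization exists; event 7 (e3 responding at time 7) ends that
2 orders of the 3 completed LIFO stack ops respect real time; none is legal
no escape via the 1 pending operation (e4): every completion choice fails
sample order e1, e2, e3 (pending dropped) stalls at step 3 — e3 pop() → empty has no legal effect
sample order e2, e1, e3 (pending dropped) stalls at step 3 — e3 pop() → empty has no legal effect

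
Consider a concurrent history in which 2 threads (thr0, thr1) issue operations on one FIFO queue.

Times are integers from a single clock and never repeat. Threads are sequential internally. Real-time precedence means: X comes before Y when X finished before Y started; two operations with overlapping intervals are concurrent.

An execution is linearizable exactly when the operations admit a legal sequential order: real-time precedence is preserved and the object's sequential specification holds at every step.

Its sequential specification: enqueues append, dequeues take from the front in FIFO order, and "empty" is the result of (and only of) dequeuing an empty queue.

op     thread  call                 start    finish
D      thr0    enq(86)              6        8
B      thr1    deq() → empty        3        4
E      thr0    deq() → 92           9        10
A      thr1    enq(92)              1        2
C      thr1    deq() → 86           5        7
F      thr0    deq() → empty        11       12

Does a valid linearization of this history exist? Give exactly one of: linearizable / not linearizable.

not linearizable

the violation lands at event 4, B's response at time 4: events 1..3 linearize, events 1..4 do not
exactly one order of the 2 completed ops respects real time; the FIFO queue replay fails
one such order, A, B, breaks at step 2 where B deq() → empty is illegal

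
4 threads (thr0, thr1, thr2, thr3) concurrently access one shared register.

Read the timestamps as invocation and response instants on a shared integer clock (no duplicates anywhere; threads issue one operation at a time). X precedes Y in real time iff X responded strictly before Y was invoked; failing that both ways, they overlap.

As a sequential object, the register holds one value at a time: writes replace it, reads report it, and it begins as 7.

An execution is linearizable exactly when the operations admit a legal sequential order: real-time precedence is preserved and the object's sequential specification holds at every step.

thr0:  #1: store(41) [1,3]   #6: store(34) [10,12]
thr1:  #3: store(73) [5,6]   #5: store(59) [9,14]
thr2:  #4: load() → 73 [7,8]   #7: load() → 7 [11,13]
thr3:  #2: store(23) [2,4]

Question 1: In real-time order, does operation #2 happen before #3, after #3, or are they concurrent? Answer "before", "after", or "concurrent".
#2 spans [2,4], #3 spans [5,6]
resp(#2)=4 < inv(#3)=5

before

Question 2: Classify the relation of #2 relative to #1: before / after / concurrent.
#2 spans [2,4], #1 spans [1,3]
the intervals overlap in both directions

concurrent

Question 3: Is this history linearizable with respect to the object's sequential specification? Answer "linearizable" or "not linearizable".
prefix check: 1..12 passes, 1..13 fails once #7's time-13 response joins
no legal order exists: 4 real-time-consistent candidates over 6 completed register operations, all rejected
completion choices over the 1 pending operation (#5) were checked; none helps
sample order #1, #2, #3, #4, #6, #7 (pending dropped) stalls at step 6 — #7 load() → 7 has no legal effect
sample order #1, #2, #3, #4, #7, #6 (pending dropped) stalls at step 5 — #7 load() → 7 has no legal effect

not linearizable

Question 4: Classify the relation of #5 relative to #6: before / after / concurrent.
#5 spans [9,14], #6 spans [10,12]
the intervals overlap in both directions

concurrent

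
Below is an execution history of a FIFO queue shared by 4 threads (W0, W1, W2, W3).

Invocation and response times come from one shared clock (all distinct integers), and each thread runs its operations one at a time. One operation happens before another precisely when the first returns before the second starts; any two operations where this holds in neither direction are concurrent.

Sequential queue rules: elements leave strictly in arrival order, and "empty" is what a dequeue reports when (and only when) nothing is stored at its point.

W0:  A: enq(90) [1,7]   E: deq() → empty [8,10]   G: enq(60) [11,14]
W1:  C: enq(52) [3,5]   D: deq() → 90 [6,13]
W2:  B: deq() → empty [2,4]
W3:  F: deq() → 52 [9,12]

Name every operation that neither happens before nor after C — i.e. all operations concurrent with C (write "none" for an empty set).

A, B

C runs from 3 to 5; window-overlapping ops are concurrent
A [1,7]: concurrent
B [2,4]: concurrent
D [6,13]: after
E [8,10]: after
F [9,12]: after
G [11,14]: after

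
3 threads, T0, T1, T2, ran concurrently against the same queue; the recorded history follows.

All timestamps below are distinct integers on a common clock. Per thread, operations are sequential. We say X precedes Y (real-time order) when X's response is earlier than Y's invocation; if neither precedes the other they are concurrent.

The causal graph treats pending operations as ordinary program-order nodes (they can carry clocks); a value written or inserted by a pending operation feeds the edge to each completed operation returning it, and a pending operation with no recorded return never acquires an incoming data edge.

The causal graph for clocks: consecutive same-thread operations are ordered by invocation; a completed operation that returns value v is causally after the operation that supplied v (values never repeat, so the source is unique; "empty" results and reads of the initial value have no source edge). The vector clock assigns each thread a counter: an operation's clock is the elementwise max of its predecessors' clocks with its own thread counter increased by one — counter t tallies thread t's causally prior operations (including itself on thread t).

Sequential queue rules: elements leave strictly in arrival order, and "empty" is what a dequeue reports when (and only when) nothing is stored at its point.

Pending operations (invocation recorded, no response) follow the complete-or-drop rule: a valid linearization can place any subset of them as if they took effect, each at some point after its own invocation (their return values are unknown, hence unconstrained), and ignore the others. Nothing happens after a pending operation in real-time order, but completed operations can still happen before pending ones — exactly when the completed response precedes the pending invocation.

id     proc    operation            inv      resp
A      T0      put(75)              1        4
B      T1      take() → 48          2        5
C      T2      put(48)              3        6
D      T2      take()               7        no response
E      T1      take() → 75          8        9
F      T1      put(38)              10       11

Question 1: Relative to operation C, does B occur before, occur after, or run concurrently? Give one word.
Answer: concurrent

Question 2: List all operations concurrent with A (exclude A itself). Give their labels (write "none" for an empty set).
Answer: B, C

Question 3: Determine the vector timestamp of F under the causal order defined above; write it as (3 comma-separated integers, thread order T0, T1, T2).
Answer: (1, 3, 1)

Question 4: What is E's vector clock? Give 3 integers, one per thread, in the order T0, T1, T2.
Answer: (1, 2, 1)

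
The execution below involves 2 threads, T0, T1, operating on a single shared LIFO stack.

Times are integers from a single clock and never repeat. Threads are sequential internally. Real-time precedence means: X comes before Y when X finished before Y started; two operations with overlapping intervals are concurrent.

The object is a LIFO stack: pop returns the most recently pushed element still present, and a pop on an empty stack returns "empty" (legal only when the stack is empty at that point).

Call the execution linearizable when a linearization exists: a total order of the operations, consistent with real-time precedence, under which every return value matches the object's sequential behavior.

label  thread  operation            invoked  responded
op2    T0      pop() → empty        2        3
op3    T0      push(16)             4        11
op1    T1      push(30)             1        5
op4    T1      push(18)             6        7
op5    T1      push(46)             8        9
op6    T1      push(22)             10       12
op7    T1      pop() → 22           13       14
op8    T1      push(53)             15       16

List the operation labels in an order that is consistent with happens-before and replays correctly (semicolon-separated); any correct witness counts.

after step 1 (op2 pop() → empty): stack <>
after step 2 (op1 push(30)): stack <30>
after step 3 (op3 push(16)): stack <30,16>
after step 4 (op4 push(18)): stack <30,16,18>
after step 5 (op5 push(46)): stack <30,16,18,46>
after step 6 (op6 push(22)): stack <30,16,18,46,22>
after step 7 (op7 pop() → 22): stack <30,16,18,46>
after step 8 (op8 push(53)): stack <30,16,18,46,53>

op2; op1; op3; op4; op5; op6; op7; op8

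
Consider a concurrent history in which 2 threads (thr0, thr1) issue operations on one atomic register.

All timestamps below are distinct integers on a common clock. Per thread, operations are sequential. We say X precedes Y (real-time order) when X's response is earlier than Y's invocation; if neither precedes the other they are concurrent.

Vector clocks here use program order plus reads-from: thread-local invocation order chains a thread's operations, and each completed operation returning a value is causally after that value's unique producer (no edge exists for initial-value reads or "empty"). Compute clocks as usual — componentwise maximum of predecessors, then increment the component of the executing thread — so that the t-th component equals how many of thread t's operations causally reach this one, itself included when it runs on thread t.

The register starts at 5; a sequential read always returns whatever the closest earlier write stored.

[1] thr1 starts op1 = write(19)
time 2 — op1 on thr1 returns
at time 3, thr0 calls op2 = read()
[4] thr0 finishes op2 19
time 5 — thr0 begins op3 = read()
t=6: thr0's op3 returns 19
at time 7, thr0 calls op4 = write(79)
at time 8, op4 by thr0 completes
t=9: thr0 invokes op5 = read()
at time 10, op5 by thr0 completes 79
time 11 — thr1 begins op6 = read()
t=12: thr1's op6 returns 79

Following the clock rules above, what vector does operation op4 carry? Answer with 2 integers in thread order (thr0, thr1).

(3, 1)

no predecessors for op1 (invoked 1): thr1 increments from zero → (0, 1)
invoked at 3, op2 merges VC(op1)=(0, 1) and bumps thr0's slot → (1, 1)
invoked at 5, op3 merges VC(op1)=(0, 1), VC(op2)=(1, 1) and bumps thr0's slot → (2, 1)
invoked at 7, op4 merges VC(op3)=(2, 1) and bumps thr0's slot → (3, 1)
invoked at 11, op6 merges VC(op1)=(0, 1), VC(op4)=(3, 1) and bumps thr1's slot → (3, 2)
invoked at 9, op5 merges VC(op4)=(3, 1) and bumps thr0's slot → (4, 1)
target: VC(op4) = (3, 1)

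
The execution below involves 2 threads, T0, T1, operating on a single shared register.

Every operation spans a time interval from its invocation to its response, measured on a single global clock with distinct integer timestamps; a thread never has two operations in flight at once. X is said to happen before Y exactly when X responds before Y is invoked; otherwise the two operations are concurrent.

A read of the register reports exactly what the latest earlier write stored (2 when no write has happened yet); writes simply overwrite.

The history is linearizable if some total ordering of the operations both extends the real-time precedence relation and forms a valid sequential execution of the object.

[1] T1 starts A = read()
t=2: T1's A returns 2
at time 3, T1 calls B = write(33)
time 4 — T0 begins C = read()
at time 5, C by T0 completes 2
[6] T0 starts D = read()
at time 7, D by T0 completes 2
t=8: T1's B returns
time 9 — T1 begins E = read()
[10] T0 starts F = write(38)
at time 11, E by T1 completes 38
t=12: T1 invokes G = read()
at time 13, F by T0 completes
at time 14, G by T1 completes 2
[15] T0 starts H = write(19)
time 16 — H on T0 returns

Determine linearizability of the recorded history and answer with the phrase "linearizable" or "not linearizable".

prefix check: 1..13 passes, 1..14 fails once G's time-14 response joins
9 orders of the 7 completed register ops respect real time; none is legal
e.g. A, B, C, D, E, F, G: illegal at step 3, since C read() → 2 cannot apply there
e.g. A, B, C, D, E, G, F: illegal at step 3, since C read() → 2 cannot apply there

not linearizable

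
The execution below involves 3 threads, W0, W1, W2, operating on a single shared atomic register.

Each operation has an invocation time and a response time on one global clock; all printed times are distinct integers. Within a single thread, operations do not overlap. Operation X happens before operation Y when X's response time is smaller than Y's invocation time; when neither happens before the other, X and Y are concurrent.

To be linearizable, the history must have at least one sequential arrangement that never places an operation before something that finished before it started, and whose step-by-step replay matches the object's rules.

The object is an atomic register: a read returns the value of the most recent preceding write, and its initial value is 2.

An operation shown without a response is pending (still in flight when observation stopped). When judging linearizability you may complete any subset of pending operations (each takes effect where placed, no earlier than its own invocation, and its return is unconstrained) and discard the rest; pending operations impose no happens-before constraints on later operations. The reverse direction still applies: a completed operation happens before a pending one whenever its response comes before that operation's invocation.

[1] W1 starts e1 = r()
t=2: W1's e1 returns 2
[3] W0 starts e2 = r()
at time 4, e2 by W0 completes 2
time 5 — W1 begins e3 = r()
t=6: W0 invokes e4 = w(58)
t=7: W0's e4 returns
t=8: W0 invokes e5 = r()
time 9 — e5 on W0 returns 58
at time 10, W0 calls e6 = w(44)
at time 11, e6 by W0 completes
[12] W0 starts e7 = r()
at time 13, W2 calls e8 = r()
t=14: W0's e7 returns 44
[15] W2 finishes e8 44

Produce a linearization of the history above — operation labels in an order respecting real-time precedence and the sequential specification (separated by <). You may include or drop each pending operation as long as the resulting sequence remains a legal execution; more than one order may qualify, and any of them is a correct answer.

after step 1 (e1 r() → 2): value 2
after step 2 (e2 r() → 2): value 2
after step 3 (e3 r() (pending, included)): value 2
after step 4 (e4 w(58)): value 58
after step 5 (e5 r() → 58): value 58
after step 6 (e6 w(44)): value 44
after step 7 (e7 r() → 44): value 44
after step 8 (e8 r() → 44): value 44

e1 < e2 < e3 < e4 < e5 < e6 < e7 < e8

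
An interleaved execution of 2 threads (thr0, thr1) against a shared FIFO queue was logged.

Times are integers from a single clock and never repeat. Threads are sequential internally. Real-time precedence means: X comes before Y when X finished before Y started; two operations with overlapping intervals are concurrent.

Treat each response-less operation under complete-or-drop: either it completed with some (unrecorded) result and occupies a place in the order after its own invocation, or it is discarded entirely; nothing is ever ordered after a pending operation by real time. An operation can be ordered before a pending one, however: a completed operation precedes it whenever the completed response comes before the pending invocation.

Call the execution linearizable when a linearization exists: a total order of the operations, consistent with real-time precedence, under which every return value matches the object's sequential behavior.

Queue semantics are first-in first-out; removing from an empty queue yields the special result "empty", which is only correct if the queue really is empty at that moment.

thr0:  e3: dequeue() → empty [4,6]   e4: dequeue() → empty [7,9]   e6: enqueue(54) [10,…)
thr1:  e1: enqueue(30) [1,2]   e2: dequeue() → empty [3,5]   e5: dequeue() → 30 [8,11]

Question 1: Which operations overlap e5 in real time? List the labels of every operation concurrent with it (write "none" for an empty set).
concurrent with e5 ([8,11]): every op whose interval crosses 8..11
e1 [1,2]: before
e2 [3,5]: before
e3 [4,6]: before
e4 [7,9]: concurrent
e6 [10,…): concurrent

e4, e6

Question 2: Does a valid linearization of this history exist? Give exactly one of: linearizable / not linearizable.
events 1..5 are fine; event 6 — the response of e3 at time 6 — makes the prefix non-linearizable
every one of the 2 real-time-consistent orders over 3 completed FIFO queue ops fails the sequential spec
for example e1, e2, e3 fails at step 2: e2 dequeue() → empty is not legal there
for example e1, e3, e2 fails at step 2: e3 dequeue() → empty is not legal there

not linearizable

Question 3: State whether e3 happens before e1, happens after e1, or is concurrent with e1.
e3 spans [4,6], e1 spans [1,2]
resp(e1)=2 < inv(e3)=4

after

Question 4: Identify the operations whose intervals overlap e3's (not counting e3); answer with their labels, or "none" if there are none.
e3 spans [4,6]; an op avoiding the whole window 4..6 is ordered, any other is concurrent
e1 [1,2]: before
e2 [3,5]: concurrent
e4 [7,9]: after
e5 [8,11]: after
e6 [10,…): after

e2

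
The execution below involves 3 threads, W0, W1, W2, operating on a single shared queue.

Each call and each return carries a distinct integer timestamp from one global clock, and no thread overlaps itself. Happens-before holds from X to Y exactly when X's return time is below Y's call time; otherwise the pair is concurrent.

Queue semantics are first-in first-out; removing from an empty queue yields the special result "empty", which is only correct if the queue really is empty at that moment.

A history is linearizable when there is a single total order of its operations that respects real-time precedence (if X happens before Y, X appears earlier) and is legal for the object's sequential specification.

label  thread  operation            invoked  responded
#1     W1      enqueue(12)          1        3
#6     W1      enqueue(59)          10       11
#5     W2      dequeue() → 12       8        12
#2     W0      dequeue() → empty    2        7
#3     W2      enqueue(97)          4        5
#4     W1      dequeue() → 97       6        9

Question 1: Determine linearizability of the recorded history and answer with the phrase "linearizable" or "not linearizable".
witness order: #2, #1, #3, #5, #4, #6
step 1: #2 dequeue() → empty — queue <>
step 2: #1 enqueue(12) — queue <12>
step 3: #3 enqueue(97) — queue <12,97>
step 4: #5 dequeue() → 12 — queue <97>
step 5: #4 dequeue() → 97 — queue <>
step 6: #6 enqueue(59) — queue <59>

linearizable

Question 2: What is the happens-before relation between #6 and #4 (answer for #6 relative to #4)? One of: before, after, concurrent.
#6 spans [10,11], #4 spans [6,9]
resp(#4)=9 < inv(#6)=10

after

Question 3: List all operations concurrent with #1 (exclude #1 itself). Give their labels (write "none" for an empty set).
concurrent with #1 ([1,3]): every op whose interval crosses 1..3
#2 [2,7]: concurrent
#3 [4,5]: after
#4 [6,9]: after
#5 [8,12]: after
#6 [10,11]: after

#2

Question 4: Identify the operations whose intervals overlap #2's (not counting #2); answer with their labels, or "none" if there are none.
#2 spans [2,7]: anything still running between times 2 and 7 counts as concurrent
#1 [1,3]: concurrent
#3 [4,5]: concurrent
#4 [6,9]: concurrent
#5 [8,12]: after
#6 [10,11]: after

#1, #3, #4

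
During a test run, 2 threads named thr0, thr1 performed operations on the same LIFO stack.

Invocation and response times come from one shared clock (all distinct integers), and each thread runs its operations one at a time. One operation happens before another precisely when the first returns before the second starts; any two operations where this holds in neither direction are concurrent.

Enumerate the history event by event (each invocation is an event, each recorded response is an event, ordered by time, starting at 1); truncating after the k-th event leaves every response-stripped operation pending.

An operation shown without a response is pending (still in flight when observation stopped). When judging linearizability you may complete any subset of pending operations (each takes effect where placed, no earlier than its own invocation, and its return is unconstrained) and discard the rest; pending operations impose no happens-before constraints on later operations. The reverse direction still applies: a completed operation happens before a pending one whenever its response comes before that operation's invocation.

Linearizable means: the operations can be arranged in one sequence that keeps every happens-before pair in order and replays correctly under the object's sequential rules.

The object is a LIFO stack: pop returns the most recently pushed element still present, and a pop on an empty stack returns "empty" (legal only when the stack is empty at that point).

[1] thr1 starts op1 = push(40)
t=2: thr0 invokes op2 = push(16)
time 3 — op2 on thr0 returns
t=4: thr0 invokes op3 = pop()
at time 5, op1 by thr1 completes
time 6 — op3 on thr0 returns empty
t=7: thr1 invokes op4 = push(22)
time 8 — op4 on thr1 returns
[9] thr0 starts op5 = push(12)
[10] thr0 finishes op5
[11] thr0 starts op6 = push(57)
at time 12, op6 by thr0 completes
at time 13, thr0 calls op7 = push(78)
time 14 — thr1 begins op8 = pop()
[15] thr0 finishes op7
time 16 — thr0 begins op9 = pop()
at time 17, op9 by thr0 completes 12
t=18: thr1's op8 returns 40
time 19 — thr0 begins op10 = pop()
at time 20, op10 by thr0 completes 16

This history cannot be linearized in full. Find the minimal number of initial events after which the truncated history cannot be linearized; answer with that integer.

6

a valid linearization of events 1..5 exists, for instance op1, op2:
step 1: op1 push(40) — stack <40>
step 2: op2 push(16) — stack <40,16>
event 6 — op3's response, time 6 — after it, nothing linearizes
e.g. op1, op2, op3: illegal at step 3, since op3 pop() → empty cannot apply there
e.g. op2, op1, op3: illegal at step 3, since op3 pop() → empty cannot apply there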